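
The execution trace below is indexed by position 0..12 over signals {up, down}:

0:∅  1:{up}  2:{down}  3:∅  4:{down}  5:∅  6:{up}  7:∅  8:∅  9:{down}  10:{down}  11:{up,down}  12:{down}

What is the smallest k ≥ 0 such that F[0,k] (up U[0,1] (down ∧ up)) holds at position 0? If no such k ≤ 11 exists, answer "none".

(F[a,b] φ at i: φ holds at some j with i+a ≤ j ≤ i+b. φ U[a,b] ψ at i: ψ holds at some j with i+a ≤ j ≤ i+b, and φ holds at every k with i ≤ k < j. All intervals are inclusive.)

Scan j = 0,1,… for (up U[0,1] (down ∧ up)):
  j=0: fails
  j=1: fails
  j=2: fails
  j=3: fails
  j=4: fails
  j=5: fails
  j=6: fails
  j=7: fails
  j=8: fails
  j=9: fails
  j=10: fails
  j=11: holds
First hit at j=11, so smallest k = 11-0 = 11.

11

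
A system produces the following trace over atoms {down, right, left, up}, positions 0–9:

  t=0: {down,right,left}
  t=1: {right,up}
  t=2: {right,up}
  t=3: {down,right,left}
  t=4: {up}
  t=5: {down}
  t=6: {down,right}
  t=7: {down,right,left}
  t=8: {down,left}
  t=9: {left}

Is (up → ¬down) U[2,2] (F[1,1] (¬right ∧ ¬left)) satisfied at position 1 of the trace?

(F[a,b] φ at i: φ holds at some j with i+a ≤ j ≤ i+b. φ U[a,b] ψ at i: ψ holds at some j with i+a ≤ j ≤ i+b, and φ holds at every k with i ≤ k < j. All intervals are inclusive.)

Need some j in [3,3] with F[1,1] (¬right ∧ ¬left), and (up → ¬down) at every k in [1,j-1].
  j=3: F[1,1] (¬right ∧ ¬left) holds; (up → ¬down) holds at every k in [1,2] → satisfied.

True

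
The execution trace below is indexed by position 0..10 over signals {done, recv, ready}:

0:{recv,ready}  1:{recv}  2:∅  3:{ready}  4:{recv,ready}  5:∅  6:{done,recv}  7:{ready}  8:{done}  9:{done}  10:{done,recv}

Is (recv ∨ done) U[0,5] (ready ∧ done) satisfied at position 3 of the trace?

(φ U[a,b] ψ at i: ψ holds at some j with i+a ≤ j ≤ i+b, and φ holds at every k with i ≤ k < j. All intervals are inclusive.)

Need some j in [3,8] with (ready ∧ done), and (recv ∨ done) at every k in [3,j-1].
  j=3: (ready ∧ done) false.
  j=4: (ready ∧ done) false.
  j=5: (ready ∧ done) false.
  j=6: (ready ∧ done) false.
  j=7: (ready ∧ done) false.
  j=8: (ready ∧ done) false.
No j in the window works → until fails.

False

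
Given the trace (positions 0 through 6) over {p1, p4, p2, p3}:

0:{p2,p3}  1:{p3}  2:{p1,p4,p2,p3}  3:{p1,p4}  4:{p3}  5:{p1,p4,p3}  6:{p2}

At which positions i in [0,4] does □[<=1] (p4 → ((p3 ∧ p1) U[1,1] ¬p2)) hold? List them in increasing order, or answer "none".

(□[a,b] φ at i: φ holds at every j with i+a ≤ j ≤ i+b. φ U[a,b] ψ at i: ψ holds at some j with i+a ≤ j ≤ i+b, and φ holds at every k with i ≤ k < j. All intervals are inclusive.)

Evaluate at each i in [0,4]:
  i=0: ✓ (all of [0,1])
  i=1: ✓ (all of [1,2])
  i=2: ✗ (fails at j=3)
  i=3: ✗ (fails at j=3)
  i=4: ✗ (fails at j=5)

0, 1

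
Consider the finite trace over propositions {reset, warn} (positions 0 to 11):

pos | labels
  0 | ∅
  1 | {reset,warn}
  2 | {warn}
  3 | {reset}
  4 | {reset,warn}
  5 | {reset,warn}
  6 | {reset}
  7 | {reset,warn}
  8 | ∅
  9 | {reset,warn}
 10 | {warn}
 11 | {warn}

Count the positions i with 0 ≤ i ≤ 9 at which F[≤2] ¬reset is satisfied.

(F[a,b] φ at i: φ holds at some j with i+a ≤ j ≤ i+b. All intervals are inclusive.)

Evaluate at each i in [0,9]:
  i=0: ✓ (witness j=0)
  i=1: ✓ (witness j=2)
  i=2: ✓ (witness j=2)
  i=3: ✗ (none in [3,5])
  i=4: ✗ (none in [4,6])
  i=5: ✗ (none in [5,7])
  i=6: ✓ (witness j=8)
  i=7: ✓ (witness j=8)
  i=8: ✓ (witness j=8)
  i=9: ✓ (witness j=10)
Positions where it holds: {0, 1, 2, 6, 7, 8, 9} → 7.

7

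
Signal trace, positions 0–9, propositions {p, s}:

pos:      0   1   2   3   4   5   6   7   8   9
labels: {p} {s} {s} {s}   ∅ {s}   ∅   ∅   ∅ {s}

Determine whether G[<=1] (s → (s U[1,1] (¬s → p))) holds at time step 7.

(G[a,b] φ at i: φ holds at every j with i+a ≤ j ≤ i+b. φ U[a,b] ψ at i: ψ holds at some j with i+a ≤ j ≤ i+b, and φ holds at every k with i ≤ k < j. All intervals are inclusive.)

Holds

Check (s → (s U[1,1] (¬s → p))) at every j in [7,8]:
  j=7: antecedent false → ✓
  j=8: antecedent false → ✓
All positions satisfy it → formula holds.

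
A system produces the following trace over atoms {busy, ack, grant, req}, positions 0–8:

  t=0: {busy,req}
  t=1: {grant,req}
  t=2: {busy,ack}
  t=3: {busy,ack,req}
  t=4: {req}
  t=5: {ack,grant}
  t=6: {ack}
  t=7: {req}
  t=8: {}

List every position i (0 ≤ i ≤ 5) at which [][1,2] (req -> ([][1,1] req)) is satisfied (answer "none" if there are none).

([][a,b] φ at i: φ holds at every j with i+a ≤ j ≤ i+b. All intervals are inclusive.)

1, 4

Evaluate at each i in [0,5]:
  i=0: ✗ (fails at j=1)
  i=1: ✓ (all of [2,3])
  i=2: ✗ (fails at j=4)
  i=3: ✗ (fails at j=4)
  i=4: ✓ (all of [5,6])
  i=5: ✗ (fails at j=7)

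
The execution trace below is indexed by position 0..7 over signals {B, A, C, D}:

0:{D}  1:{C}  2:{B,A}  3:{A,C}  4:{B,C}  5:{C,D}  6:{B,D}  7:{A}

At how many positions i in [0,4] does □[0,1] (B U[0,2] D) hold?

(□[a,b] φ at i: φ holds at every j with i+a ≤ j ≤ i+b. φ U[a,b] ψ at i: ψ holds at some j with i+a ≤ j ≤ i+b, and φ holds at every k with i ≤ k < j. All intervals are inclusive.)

Evaluate at each i in [0,4]:
  i=0: ✗ (fails at j=1)
  i=1: ✗ (fails at j=1)
  i=2: ✗ (fails at j=2)
  i=3: ✗ (fails at j=3)
  i=4: ✓ (all of [4,5])
Positions where it holds: {4} → 1.

1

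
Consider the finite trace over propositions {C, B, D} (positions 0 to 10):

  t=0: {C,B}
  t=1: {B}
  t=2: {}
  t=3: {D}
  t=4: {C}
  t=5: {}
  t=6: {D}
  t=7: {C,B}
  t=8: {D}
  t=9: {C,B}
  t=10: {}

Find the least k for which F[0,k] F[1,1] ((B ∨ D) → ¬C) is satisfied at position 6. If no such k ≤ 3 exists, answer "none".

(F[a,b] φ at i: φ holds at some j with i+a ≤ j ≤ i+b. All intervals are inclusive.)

1

Scan j = 6,7,… for F[1,1] ((B ∨ D) → ¬C):
  j=6: fails
  j=7: holds
First hit at j=7, so smallest k = 7-6 = 1.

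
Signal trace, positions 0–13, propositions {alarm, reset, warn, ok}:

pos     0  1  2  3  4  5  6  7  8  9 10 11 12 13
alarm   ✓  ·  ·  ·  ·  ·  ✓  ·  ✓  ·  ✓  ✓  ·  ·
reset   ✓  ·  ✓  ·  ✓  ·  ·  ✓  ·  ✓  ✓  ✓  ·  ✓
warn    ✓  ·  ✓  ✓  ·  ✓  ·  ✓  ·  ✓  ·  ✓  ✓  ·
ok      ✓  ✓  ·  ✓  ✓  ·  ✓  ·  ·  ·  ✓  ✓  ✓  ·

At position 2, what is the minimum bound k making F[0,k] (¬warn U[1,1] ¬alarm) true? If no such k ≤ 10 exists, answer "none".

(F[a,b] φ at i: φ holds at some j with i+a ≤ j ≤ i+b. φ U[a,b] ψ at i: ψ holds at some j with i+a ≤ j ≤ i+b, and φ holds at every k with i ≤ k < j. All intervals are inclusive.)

2

Scan j = 2,3,… for (¬warn U[1,1] ¬alarm):
  j=2: fails
  j=3: fails
  j=4: holds
First hit at j=4, so smallest k = 4-2 = 2.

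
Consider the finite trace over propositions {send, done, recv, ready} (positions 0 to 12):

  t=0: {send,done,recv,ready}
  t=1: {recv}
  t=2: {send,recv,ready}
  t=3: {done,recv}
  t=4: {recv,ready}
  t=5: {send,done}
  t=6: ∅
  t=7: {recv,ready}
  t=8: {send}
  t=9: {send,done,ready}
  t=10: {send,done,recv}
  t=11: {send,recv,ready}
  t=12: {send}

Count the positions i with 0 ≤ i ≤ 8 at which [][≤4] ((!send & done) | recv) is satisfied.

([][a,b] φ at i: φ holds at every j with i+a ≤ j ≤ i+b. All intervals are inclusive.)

Evaluate at each i in [0,8]:
  i=0: ✓ (all of [0,4])
  i=1: ✗ (fails at j=5)
  i=2: ✗ (fails at j=5)
  i=3: ✗ (fails at j=5)
  i=4: ✗ (fails at j=5)
  i=5: ✗ (fails at j=5)
  i=6: ✗ (fails at j=6)
  i=7: ✗ (fails at j=8)
  i=8: ✗ (fails at j=8)
Positions where it holds: {0} → 1.

1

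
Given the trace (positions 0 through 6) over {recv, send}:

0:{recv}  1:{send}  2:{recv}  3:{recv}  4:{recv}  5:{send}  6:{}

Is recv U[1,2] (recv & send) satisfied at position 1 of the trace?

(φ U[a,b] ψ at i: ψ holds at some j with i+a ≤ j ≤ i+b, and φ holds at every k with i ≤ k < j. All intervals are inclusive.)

No

Need some j in [2,3] with (recv & send), and recv at every k in [1,j-1].
  j=2: (recv & send) false.
  j=3: (recv & send) false.
No j in the window works → until fails.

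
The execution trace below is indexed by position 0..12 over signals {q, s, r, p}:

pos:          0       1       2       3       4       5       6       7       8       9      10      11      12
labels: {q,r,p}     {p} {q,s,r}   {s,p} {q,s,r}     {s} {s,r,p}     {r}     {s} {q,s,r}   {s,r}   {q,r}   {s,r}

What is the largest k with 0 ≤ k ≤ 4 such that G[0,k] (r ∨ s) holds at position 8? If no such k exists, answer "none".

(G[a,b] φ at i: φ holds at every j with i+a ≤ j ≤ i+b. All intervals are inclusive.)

(r ∨ s) must hold from j=8 onward; find where it first fails.
  j=8: holds
  j=9: holds
  j=10: holds
  j=11: holds
  j=12: holds
Holds through j=12; largest k = 4.

4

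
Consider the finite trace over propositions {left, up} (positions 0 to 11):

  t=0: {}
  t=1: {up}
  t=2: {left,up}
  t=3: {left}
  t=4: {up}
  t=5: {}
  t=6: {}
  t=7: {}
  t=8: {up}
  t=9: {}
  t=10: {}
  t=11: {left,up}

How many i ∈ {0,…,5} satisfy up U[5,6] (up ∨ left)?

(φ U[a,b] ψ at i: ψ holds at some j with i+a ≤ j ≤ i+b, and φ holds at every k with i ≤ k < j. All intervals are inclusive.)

0

Evaluate at each i in [0,5]:
  i=0: ✗ (no rhs in [5,6])
  i=1: ✗ (no rhs in [6,7])
  i=2: ✗ (lhs fails at k=3 before rhs at j=8)
  i=3: ✗ (lhs fails at k=3 before rhs at j=8)
  i=4: ✗ (no rhs in [9,10])
  i=5: ✗ (lhs fails at k=5 before rhs at j=11)
Positions where it holds: {} → 0.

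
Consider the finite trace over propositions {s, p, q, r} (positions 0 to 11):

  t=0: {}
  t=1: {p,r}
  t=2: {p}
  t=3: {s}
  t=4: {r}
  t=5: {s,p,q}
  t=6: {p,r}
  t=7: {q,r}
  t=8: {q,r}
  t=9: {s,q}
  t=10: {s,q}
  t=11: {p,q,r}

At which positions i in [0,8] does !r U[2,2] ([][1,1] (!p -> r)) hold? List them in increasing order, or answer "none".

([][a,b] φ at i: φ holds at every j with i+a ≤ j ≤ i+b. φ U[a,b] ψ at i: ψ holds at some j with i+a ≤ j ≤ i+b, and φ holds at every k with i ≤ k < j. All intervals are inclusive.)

2

Evaluate at each i in [0,8]:
  i=0: ✗ (no rhs in [2,2])
  i=1: ✗ (lhs fails at k=1 before rhs at j=3)
  i=2: ✓ (rhs at j=4; lhs holds on [2,3])
  i=3: ✗ (lhs fails at k=4 before rhs at j=5)
  i=4: ✗ (lhs fails at k=4 before rhs at j=6)
  i=5: ✗ (lhs fails at k=6 before rhs at j=7)
  i=6: ✗ (no rhs in [8,8])
  i=7: ✗ (no rhs in [9,9])
  i=8: ✗ (lhs fails at k=8 before rhs at j=10)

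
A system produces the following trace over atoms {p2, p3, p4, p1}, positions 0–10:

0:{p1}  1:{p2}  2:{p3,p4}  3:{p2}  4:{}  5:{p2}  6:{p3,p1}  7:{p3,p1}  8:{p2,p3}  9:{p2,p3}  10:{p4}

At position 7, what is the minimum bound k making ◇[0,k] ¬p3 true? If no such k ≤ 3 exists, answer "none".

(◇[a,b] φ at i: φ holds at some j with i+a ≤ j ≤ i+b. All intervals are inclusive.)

3

Scan j = 7,8,… for ¬p3:
  j=7: fails
  j=8: fails
  j=9: fails
  j=10: holds
First hit at j=10, so smallest k = 10-7 = 3.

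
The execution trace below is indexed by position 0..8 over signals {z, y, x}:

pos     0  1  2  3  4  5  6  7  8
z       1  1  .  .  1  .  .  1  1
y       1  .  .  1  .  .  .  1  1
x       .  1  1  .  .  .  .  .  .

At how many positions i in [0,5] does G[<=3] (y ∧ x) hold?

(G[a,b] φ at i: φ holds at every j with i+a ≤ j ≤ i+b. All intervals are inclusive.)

Evaluate at each i in [0,5]:
  i=0: ✗ (fails at j=0)
  i=1: ✗ (fails at j=1)
  i=2: ✗ (fails at j=2)
  i=3: ✗ (fails at j=3)
  i=4: ✗ (fails at j=4)
  i=5: ✗ (fails at j=5)
Positions where it holds: {} → 0.

0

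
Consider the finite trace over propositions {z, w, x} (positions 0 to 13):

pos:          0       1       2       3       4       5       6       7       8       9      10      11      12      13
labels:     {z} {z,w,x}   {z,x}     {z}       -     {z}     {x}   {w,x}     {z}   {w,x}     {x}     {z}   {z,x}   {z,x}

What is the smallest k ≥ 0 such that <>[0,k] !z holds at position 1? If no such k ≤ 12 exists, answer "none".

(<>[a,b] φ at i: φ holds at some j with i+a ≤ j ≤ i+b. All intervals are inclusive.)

3

Scan j = 1,2,… for !z:
  j=1: fails
  j=2: fails
  j=3: fails
  j=4: holds
First hit at j=4, so smallest k = 4-1 = 3.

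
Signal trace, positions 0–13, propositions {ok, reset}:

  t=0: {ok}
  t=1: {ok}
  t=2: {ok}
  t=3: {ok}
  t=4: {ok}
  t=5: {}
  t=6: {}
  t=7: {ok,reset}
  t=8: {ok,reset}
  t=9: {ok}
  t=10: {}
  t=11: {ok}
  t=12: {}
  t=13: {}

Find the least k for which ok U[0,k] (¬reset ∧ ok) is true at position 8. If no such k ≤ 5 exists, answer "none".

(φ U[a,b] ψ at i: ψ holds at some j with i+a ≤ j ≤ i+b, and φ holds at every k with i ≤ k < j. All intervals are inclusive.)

Need earliest j ≥ 8 with (¬reset ∧ ok), and ok at every k in [8,j-1].
  j=8: rhs fails.
  j=9: rhs holds; lhs holds on [8,8]. k = 1.

1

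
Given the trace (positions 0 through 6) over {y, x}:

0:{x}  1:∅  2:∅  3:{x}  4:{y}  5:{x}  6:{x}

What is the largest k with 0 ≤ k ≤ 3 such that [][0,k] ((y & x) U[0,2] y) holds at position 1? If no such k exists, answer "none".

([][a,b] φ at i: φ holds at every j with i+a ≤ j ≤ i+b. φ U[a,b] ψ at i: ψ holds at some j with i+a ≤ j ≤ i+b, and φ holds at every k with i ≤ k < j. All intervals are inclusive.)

none

((y & x) U[0,2] y) must hold from j=1 onward; find where it first fails.
  j=1: fails → no k works.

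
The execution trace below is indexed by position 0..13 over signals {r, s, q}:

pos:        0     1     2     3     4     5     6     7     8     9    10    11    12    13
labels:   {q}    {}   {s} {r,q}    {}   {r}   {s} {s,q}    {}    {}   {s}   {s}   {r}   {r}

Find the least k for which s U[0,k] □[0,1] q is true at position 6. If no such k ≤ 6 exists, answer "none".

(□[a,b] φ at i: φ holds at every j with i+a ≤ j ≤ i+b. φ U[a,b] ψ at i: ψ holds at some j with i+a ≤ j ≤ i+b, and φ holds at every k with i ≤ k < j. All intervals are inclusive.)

Need earliest j ≥ 6 with □[0,1] q, and s at every k in [6,j-1].
  j=6: rhs fails.
  j=7: rhs fails.
  j=8: rhs fails.
  j=9: rhs fails.
  j=10: rhs fails.
  j=11: rhs fails.
  j=12: rhs fails.
No witness within the range → none.

none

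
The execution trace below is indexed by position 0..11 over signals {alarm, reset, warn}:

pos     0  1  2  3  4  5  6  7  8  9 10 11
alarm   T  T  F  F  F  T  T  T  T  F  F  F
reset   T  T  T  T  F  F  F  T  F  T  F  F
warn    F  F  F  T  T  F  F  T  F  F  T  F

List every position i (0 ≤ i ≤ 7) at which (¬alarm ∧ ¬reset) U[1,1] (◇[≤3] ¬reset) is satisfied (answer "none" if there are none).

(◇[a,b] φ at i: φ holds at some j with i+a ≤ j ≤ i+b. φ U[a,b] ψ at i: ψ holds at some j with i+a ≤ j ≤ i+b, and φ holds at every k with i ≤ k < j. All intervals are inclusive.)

4

Evaluate at each i in [0,7]:
  i=0: ✗ (lhs fails at k=0 before rhs at j=1)
  i=1: ✗ (lhs fails at k=1 before rhs at j=2)
  i=2: ✗ (lhs fails at k=2 before rhs at j=3)
  i=3: ✗ (lhs fails at k=3 before rhs at j=4)
  i=4: ✓ (rhs at j=5; lhs holds on [4,4])
  i=5: ✗ (lhs fails at k=5 before rhs at j=6)
  i=6: ✗ (lhs fails at k=6 before rhs at j=7)
  i=7: ✗ (lhs fails at k=7 before rhs at j=8)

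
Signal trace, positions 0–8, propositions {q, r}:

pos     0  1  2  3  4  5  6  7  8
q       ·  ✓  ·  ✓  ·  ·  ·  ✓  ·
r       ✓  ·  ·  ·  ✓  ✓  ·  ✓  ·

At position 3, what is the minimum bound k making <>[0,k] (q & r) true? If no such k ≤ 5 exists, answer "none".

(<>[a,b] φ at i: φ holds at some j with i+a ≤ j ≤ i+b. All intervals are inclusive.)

4

Scan j = 3,4,… for (q & r):
  j=3: fails
  j=4: fails
  j=5: fails
  j=6: fails
  j=7: holds
First hit at j=7, so smallest k = 7-3 = 4.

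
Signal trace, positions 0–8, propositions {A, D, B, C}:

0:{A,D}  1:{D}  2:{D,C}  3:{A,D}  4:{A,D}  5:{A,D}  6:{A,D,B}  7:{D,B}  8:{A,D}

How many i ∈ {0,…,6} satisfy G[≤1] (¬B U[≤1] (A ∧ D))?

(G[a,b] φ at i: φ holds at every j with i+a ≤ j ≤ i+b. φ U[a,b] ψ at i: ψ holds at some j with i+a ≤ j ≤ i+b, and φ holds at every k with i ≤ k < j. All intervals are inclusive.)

Evaluate at each i in [0,6]:
  i=0: ✗ (fails at j=1)
  i=1: ✗ (fails at j=1)
  i=2: ✓ (all of [2,3])
  i=3: ✓ (all of [3,4])
  i=4: ✓ (all of [4,5])
  i=5: ✓ (all of [5,6])
  i=6: ✗ (fails at j=7)
Positions where it holds: {2, 3, 4, 5} → 4.

4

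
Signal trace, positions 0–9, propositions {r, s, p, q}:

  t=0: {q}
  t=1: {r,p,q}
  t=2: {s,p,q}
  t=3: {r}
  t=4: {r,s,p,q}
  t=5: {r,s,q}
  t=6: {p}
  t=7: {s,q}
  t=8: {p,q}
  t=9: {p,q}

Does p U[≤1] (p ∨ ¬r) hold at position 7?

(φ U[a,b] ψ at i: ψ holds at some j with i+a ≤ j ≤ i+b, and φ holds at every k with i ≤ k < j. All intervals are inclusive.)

Need some j in [7,8] with (p ∨ ¬r), and p at every k in [7,j-1].
  j=7: (p ∨ ¬r) holds; no prefix to check → satisfied.

True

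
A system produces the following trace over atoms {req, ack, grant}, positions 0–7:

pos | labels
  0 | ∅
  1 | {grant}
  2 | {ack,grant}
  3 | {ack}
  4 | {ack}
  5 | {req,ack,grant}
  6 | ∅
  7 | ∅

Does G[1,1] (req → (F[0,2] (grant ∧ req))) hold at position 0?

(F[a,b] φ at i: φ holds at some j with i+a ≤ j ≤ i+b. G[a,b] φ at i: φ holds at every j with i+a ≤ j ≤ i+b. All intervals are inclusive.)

Check (req → (F[0,2] (grant ∧ req))) at every j in [1,1]:
  j=1: antecedent false → ✓
All positions satisfy it → formula holds.

Holds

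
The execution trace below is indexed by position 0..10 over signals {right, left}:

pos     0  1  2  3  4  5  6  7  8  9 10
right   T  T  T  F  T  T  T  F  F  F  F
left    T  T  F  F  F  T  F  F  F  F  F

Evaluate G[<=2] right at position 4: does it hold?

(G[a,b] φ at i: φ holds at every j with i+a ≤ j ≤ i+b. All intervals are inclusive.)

Yes

Check right at every j in [4,6]:
  j=4: true
  j=5: true
  j=6: true
All positions satisfy it → formula holds.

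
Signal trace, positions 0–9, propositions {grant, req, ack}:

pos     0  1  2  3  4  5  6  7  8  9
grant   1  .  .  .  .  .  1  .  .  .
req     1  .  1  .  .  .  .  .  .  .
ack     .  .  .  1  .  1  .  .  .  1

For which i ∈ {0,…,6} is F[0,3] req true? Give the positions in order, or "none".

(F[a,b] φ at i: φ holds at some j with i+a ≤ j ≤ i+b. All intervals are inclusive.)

0, 1, 2

Evaluate at each i in [0,6]:
  i=0: ✓ (witness j=0)
  i=1: ✓ (witness j=2)
  i=2: ✓ (witness j=2)
  i=3: ✗ (none in [3,6])
  i=4: ✗ (none in [4,7])
  i=5: ✗ (none in [5,8])
  i=6: ✗ (none in [6,9])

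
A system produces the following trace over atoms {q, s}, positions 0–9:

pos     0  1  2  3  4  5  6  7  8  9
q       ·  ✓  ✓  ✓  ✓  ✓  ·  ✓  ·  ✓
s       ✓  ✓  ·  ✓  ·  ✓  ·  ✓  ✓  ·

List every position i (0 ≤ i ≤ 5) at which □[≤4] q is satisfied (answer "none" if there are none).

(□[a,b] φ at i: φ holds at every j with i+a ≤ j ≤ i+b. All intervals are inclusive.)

Evaluate at each i in [0,5]:
  i=0: ✗ (fails at j=0)
  i=1: ✓ (all of [1,5])
  i=2: ✗ (fails at j=6)
  i=3: ✗ (fails at j=6)
  i=4: ✗ (fails at j=6)
  i=5: ✗ (fails at j=6)

1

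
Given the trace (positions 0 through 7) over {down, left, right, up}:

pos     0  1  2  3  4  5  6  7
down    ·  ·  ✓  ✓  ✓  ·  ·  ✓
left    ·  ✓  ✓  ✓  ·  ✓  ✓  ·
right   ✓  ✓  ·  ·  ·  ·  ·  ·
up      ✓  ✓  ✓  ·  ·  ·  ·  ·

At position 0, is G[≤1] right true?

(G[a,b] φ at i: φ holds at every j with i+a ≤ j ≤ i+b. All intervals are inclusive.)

Check right at every j in [0,1]:
  j=0: true
  j=1: true
All positions satisfy it → formula holds.

True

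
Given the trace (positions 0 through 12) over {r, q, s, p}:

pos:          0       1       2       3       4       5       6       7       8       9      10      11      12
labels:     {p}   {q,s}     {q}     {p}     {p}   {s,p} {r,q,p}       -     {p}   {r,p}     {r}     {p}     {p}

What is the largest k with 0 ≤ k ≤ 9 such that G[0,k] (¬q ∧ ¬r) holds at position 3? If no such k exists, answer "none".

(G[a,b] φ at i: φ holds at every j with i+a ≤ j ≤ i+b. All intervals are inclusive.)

2

(¬q ∧ ¬r) must hold from j=3 onward; find where it first fails.
  j=3: holds
  j=4: holds
  j=5: holds
  j=6: fails
Holds on [3,5], so largest k = 2.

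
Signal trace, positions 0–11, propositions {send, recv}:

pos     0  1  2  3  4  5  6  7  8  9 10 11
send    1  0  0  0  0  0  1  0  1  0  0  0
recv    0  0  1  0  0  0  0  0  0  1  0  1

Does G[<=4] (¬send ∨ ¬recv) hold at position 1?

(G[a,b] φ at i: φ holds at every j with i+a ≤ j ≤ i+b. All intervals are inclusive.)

Check (¬send ∨ ¬recv) at every j in [1,5]:
  j=1: true
  j=2: true
  j=3: true
  j=4: true
  j=5: true
All positions satisfy it → formula holds.

Holds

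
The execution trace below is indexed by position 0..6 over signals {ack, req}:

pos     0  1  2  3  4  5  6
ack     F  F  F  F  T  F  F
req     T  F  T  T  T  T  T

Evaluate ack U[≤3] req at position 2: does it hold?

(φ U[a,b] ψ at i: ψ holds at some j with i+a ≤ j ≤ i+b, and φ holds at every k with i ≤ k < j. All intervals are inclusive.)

Need some j in [2,5] with req, and ack at every k in [2,j-1].
  j=2: req holds; no prefix to check → satisfied.

Yes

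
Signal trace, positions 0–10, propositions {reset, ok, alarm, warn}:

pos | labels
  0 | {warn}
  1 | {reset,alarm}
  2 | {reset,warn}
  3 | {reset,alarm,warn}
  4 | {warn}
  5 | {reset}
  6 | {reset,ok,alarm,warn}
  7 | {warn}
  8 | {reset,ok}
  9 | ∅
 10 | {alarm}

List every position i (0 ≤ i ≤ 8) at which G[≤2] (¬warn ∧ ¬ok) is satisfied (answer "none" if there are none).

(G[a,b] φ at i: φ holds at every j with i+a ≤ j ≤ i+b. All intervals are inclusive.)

none

Evaluate at each i in [0,8]:
  i=0: ✗ (fails at j=0)
  i=1: ✗ (fails at j=2)
  i=2: ✗ (fails at j=2)
  i=3: ✗ (fails at j=3)
  i=4: ✗ (fails at j=4)
  i=5: ✗ (fails at j=6)
  i=6: ✗ (fails at j=6)
  i=7: ✗ (fails at j=7)
  i=8: ✗ (fails at j=8)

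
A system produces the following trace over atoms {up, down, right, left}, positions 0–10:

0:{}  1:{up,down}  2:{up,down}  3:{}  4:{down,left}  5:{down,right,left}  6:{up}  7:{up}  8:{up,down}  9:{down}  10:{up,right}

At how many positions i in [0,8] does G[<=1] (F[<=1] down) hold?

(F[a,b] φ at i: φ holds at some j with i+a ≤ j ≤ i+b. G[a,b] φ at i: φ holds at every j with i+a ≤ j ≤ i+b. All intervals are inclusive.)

7

Evaluate at each i in [0,8]:
  i=0: ✓ (all of [0,1])
  i=1: ✓ (all of [1,2])
  i=2: ✓ (all of [2,3])
  i=3: ✓ (all of [3,4])
  i=4: ✓ (all of [4,5])
  i=5: ✗ (fails at j=6)
  i=6: ✗ (fails at j=6)
  i=7: ✓ (all of [7,8])
  i=8: ✓ (all of [8,9])
Positions where it holds: {0, 1, 2, 3, 4, 7, 8} → 7.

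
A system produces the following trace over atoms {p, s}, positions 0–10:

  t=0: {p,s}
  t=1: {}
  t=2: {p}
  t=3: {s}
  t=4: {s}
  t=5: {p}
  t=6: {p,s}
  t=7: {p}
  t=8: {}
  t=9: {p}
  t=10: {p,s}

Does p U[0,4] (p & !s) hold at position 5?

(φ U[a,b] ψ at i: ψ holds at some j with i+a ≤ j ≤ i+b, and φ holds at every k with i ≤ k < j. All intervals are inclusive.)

Need some j in [5,9] with (p & !s), and p at every k in [5,j-1].
  j=5: (p & !s) holds; no prefix to check → satisfied.

True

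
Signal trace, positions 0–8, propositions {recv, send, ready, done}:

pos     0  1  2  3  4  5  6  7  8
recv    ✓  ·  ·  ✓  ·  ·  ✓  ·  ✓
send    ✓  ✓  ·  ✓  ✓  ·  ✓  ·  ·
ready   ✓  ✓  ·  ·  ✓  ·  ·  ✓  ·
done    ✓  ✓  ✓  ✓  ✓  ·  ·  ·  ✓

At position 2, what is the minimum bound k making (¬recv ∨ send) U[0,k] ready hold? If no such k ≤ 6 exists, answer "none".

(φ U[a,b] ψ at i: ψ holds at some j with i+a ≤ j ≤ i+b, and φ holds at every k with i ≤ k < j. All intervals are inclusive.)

Need earliest j ≥ 2 with ready, and (¬recv ∨ send) at every k in [2,j-1].
  j=2: rhs fails.
  j=3: rhs fails.
  j=4: rhs holds; lhs holds on [2,3]. k = 2.

2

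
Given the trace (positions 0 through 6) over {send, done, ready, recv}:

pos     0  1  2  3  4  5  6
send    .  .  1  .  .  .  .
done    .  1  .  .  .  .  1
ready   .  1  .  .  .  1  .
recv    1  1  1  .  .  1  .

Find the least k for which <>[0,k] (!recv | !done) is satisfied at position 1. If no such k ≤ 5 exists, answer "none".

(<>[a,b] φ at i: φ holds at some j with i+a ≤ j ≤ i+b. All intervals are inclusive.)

Scan j = 1,2,… for (!recv | !done):
  j=1: fails
  j=2: holds
First hit at j=2, so smallest k = 2-1 = 1.

1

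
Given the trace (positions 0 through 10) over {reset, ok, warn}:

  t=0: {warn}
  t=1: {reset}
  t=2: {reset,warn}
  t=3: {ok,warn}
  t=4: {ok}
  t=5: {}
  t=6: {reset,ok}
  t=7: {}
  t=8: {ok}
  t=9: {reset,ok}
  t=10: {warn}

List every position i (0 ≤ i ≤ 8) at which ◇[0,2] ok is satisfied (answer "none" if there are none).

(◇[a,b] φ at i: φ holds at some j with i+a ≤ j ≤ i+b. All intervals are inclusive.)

1, 2, 3, 4, 5, 6, 7, 8

Evaluate at each i in [0,8]:
  i=0: ✗ (none in [0,2])
  i=1: ✓ (witness j=3)
  i=2: ✓ (witness j=3)
  i=3: ✓ (witness j=3)
  i=4: ✓ (witness j=4)
  i=5: ✓ (witness j=6)
  i=6: ✓ (witness j=6)
  i=7: ✓ (witness j=8)
  i=8: ✓ (witness j=8)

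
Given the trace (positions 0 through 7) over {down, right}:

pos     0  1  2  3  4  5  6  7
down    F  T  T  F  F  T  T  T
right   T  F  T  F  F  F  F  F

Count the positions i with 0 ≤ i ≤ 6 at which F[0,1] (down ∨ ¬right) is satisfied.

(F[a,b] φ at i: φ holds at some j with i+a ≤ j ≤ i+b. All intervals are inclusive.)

Evaluate at each i in [0,6]:
  i=0: ✓ (witness j=1)
  i=1: ✓ (witness j=1)
  i=2: ✓ (witness j=2)
  i=3: ✓ (witness j=3)
  i=4: ✓ (witness j=4)
  i=5: ✓ (witness j=5)
  i=6: ✓ (witness j=6)
Positions where it holds: {0, 1, 2, 3, 4, 5, 6} → 7.

7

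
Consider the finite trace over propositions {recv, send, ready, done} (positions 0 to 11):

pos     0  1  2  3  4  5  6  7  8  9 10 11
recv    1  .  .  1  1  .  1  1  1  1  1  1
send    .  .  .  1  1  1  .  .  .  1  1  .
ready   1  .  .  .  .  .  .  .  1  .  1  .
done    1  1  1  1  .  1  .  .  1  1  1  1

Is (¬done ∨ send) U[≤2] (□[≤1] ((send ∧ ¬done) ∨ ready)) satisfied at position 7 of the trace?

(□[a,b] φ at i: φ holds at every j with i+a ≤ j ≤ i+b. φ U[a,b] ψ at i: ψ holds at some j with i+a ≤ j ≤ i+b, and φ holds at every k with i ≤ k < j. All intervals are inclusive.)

False

Need some j in [7,9] with □[≤1] ((send ∧ ¬done) ∨ ready), and (¬done ∨ send) at every k in [7,j-1].
  j=7: □[≤1] ((send ∧ ¬done) ∨ ready) — fails at 7.
  j=8: □[≤1] ((send ∧ ¬done) ∨ ready) — fails at 9.
  j=9: □[≤1] ((send ∧ ¬done) ∨ ready) — fails at 9.
No j in the window works → until fails.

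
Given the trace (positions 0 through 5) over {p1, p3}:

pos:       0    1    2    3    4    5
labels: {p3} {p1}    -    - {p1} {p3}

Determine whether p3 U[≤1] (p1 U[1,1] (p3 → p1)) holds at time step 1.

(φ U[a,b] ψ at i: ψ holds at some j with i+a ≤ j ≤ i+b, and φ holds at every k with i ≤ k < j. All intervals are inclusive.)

Need some j in [1,2] with (p1 U[1,1] (p3 → p1)), and p3 at every k in [1,j-1].
  j=1: (p1 U[1,1] (p3 → p1)) holds; no prefix to check → satisfied.

Yes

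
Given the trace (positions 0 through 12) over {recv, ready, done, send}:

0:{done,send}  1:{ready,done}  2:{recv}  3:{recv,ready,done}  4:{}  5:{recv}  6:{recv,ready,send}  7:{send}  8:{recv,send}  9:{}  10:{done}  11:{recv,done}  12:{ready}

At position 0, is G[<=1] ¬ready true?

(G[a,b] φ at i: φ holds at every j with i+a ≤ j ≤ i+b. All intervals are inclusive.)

False

Check ¬ready at every j in [0,1]:
  j=0: true
  j=1: false
Fails at j=1 → formula fails.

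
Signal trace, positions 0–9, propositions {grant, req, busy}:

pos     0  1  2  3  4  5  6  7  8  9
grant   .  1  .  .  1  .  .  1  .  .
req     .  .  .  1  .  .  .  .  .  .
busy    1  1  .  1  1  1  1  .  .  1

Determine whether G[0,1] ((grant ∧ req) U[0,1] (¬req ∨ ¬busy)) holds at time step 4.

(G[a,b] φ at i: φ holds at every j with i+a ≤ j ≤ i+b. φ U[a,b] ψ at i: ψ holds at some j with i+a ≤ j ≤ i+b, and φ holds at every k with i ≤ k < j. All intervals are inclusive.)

Check ((grant ∧ req) U[0,1] (¬req ∨ ¬busy)) at every j in [4,5]:
  j=4: holds
  j=5: holds
All positions satisfy it → formula holds.

Holds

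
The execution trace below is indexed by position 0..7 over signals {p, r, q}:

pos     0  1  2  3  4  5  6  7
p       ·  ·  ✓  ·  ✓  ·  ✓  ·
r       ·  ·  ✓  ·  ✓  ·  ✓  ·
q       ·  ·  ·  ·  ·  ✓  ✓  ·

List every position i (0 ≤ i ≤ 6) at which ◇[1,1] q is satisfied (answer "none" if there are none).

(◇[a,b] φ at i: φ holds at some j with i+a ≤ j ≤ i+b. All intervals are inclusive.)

4, 5

Evaluate at each i in [0,6]:
  i=0: ✗ (none in [1,1])
  i=1: ✗ (none in [2,2])
  i=2: ✗ (none in [3,3])
  i=3: ✗ (none in [4,4])
  i=4: ✓ (witness j=5)
  i=5: ✓ (witness j=6)
  i=6: ✗ (none in [7,7])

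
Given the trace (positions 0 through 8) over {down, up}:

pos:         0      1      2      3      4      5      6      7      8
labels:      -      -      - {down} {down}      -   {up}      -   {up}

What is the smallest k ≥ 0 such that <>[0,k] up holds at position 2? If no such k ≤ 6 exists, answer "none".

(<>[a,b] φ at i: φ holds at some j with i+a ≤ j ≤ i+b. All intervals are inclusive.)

4

Scan j = 2,3,… for up:
  j=2: fails
  j=3: fails
  j=4: fails
  j=5: fails
  j=6: holds
First hit at j=6, so smallest k = 6-2 = 4.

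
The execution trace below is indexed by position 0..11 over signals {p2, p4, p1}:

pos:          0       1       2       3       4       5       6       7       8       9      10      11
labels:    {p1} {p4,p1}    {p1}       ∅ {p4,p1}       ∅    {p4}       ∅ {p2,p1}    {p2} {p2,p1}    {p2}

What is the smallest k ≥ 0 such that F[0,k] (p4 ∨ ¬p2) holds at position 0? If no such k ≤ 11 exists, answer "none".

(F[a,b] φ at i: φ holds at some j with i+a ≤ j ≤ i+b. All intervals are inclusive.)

Scan j = 0,1,… for (p4 ∨ ¬p2):
  j=0: holds
First hit at j=0, so smallest k = 0-0 = 0.

0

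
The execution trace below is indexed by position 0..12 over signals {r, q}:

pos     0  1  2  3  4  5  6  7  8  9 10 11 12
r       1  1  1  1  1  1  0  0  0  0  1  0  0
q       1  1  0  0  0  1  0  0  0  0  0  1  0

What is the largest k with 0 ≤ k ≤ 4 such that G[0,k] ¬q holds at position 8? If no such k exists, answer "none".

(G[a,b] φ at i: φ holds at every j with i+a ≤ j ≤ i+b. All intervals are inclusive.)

2

¬q must hold from j=8 onward; find where it first fails.
  j=8: holds
  j=9: holds
  j=10: holds
  j=11: fails
Holds on [8,10], so largest k = 2.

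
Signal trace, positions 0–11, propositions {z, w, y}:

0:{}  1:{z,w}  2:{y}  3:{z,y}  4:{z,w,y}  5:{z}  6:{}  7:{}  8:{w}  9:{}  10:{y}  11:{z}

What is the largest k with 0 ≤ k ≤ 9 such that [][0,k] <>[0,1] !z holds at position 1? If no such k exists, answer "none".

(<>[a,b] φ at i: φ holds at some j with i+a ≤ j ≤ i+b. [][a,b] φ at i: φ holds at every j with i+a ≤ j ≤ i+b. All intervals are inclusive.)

<>[0,1] !z must hold from j=1 onward; find where it first fails.
  j=1: holds
  j=2: holds
  j=3: fails
Holds on [1,2], so largest k = 1.

1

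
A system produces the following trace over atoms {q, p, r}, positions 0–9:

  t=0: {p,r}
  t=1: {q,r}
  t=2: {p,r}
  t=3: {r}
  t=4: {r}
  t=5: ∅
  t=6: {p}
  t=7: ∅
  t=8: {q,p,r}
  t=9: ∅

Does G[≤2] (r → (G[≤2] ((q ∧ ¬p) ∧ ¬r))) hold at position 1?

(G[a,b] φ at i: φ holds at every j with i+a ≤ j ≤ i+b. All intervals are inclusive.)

False

Check (r → (G[≤2] ((q ∧ ¬p) ∧ ¬r))) at every j in [1,3]:
  j=1: antecedent true; consequent fails at 1 → ✗
  j=2: antecedent true; consequent fails at 2 → ✗
  j=3: antecedent true; consequent fails at 3 → ✗
Fails at j=1 → formula fails.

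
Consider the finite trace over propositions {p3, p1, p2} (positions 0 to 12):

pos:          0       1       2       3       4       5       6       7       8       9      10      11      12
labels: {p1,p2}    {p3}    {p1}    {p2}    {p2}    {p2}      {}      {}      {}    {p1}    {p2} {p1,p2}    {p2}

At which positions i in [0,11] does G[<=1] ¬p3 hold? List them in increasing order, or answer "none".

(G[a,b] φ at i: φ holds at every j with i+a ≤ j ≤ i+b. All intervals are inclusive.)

Evaluate at each i in [0,11]:
  i=0: ✗ (fails at j=1)
  i=1: ✗ (fails at j=1)
  i=2: ✓ (all of [2,3])
  i=3: ✓ (all of [3,4])
  i=4: ✓ (all of [4,5])
  i=5: ✓ (all of [5,6])
  i=6: ✓ (all of [6,7])
  i=7: ✓ (all of [7,8])
  i=8: ✓ (all of [8,9])
  i=9: ✓ (all of [9,10])
  i=10: ✓ (all of [10,11])
  i=11: ✓ (all of [11,12])

2, 3, 4, 5, 6, 7, 8, 9, 10, 11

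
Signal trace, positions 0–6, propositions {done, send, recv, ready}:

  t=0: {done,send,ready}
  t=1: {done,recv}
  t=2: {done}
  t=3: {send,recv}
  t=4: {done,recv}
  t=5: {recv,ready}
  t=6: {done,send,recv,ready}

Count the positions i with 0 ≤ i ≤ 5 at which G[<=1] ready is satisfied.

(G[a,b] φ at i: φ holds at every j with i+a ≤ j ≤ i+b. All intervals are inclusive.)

Evaluate at each i in [0,5]:
  i=0: ✗ (fails at j=1)
  i=1: ✗ (fails at j=1)
  i=2: ✗ (fails at j=2)
  i=3: ✗ (fails at j=3)
  i=4: ✗ (fails at j=4)
  i=5: ✓ (all of [5,6])
Positions where it holds: {5} → 1.

1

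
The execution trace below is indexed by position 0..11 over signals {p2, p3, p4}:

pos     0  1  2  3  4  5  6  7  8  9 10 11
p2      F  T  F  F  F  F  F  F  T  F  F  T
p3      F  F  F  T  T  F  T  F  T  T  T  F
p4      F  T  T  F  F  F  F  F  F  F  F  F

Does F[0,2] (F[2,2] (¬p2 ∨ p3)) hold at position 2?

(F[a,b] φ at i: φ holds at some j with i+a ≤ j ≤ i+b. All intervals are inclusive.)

Check F[2,2] (¬p2 ∨ p3) at each j in [2,4]:
  j=2: holds (witness at 4)
  j=3: holds (witness at 5)
  j=4: holds (witness at 6)
Found at j=2 → formula holds.

True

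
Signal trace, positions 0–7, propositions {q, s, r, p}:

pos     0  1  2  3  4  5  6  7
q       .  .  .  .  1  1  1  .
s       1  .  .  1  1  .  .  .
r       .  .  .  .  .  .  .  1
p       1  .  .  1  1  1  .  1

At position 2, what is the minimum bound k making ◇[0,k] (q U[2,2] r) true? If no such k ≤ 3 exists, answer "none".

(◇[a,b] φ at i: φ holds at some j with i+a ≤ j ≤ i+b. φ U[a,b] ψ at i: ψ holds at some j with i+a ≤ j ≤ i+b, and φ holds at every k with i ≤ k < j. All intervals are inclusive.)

3

Scan j = 2,3,… for (q U[2,2] r):
  j=2: fails
  j=3: fails
  j=4: fails
  j=5: holds
First hit at j=5, so smallest k = 5-2 = 3.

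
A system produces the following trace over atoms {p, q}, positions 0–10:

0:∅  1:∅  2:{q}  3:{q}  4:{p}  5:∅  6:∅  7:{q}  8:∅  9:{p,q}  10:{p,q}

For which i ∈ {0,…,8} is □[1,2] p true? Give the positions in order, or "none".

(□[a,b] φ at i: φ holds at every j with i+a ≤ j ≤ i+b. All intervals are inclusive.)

Evaluate at each i in [0,8]:
  i=0: ✗ (fails at j=1)
  i=1: ✗ (fails at j=2)
  i=2: ✗ (fails at j=3)
  i=3: ✗ (fails at j=5)
  i=4: ✗ (fails at j=5)
  i=5: ✗ (fails at j=6)
  i=6: ✗ (fails at j=7)
  i=7: ✗ (fails at j=8)
  i=8: ✓ (all of [9,10])

8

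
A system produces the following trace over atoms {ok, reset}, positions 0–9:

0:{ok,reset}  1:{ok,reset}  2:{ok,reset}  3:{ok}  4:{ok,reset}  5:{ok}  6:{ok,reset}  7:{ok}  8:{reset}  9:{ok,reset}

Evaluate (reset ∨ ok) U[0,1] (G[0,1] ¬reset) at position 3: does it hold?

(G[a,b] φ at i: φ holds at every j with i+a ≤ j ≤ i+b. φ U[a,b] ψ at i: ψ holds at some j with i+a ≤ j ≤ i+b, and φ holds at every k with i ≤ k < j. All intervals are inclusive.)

False

Need some j in [3,4] with G[0,1] ¬reset, and (reset ∨ ok) at every k in [3,j-1].
  j=3: G[0,1] ¬reset — fails at 4.
  j=4: G[0,1] ¬reset — fails at 4.
No j in the window works → until fails.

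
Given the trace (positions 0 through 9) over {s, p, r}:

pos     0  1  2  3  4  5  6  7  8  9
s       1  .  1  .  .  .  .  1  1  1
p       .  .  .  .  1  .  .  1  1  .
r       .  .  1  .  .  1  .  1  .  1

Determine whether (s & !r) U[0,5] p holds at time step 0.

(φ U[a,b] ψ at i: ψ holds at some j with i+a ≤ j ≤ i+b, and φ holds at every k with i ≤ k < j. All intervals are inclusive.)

Need some j in [0,5] with p, and (s & !r) at every k in [0,j-1].
  j=0: p false.
  j=1: p false.
  j=2: p false.
  j=3: p false.
  j=4: p holds, but (s & !r) fails at k=1 → not this j.
  j=5: p false.
No j in the window works → until fails.

No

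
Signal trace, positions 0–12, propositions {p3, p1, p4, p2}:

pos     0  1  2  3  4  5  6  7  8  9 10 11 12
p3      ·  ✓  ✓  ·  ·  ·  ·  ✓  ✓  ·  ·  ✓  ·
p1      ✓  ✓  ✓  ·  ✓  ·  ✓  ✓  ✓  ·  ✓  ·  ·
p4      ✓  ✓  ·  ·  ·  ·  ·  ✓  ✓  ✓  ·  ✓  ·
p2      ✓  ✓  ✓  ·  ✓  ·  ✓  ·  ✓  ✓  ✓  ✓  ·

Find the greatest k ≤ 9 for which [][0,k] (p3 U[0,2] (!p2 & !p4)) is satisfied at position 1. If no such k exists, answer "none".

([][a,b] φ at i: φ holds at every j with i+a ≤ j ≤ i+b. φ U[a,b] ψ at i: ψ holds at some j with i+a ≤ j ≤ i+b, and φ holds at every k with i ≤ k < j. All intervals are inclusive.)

2

(p3 U[0,2] (!p2 & !p4)) must hold from j=1 onward; find where it first fails.
  j=1: holds
  j=2: holds
  j=3: holds
  j=4: fails
Holds on [1,3], so largest k = 2.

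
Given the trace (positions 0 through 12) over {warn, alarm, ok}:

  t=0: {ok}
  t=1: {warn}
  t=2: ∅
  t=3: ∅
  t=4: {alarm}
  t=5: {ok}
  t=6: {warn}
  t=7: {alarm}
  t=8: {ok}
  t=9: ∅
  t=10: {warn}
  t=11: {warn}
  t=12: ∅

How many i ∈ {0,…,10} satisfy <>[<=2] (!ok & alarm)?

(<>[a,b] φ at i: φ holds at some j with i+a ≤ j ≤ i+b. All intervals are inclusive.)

Evaluate at each i in [0,10]:
  i=0: ✗ (none in [0,2])
  i=1: ✗ (none in [1,3])
  i=2: ✓ (witness j=4)
  i=3: ✓ (witness j=4)
  i=4: ✓ (witness j=4)
  i=5: ✓ (witness j=7)
  i=6: ✓ (witness j=7)
  i=7: ✓ (witness j=7)
  i=8: ✗ (none in [8,10])
  i=9: ✗ (none in [9,11])
  i=10: ✗ (none in [10,12])
Positions where it holds: {2, 3, 4, 5, 6, 7} → 6.

6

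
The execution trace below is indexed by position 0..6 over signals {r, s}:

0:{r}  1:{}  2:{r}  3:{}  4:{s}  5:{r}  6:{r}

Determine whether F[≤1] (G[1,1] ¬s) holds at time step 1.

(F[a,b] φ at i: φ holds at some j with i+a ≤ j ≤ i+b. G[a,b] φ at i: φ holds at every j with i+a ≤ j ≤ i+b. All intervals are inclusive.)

True

Check G[1,1] ¬s at each j in [1,2]:
  j=1: holds on [2,2]
  j=2: holds on [3,3]
Found at j=1 → formula holds.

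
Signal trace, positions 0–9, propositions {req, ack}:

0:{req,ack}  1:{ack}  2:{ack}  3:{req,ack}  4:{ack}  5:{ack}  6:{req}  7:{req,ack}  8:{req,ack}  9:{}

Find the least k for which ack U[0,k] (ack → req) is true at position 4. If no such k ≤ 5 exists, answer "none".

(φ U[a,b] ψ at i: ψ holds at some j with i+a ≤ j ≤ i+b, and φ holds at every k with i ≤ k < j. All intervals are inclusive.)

Need earliest j ≥ 4 with (ack → req), and ack at every k in [4,j-1].
  j=4: rhs fails.
  j=5: rhs fails.
  j=6: rhs holds; lhs holds on [4,5]. k = 2.

2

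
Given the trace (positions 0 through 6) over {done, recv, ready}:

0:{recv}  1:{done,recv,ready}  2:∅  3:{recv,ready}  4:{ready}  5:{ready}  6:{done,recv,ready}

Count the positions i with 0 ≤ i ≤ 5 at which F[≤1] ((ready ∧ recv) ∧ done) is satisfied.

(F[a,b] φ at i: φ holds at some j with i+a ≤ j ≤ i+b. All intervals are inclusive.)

3

Evaluate at each i in [0,5]:
  i=0: ✓ (witness j=1)
  i=1: ✓ (witness j=1)
  i=2: ✗ (none in [2,3])
  i=3: ✗ (none in [3,4])
  i=4: ✗ (none in [4,5])
  i=5: ✓ (witness j=6)
Positions where it holds: {0, 1, 5} → 3.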